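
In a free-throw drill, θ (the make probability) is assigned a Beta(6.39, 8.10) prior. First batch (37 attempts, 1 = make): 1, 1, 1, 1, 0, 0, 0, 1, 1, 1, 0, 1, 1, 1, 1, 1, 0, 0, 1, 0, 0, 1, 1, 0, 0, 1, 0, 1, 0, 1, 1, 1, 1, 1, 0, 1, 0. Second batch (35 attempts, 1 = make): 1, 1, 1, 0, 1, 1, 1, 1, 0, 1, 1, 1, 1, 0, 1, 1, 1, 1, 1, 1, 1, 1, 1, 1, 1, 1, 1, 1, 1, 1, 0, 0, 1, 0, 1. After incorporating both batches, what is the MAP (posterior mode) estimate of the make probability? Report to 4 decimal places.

The Beta prior is conjugate to a Binomial/Bernoulli likelihood; the update adds successes to α and failures to β.
After batch 1: Beta(6.39+23, 8.10+14) = Beta(29.39, 22.10).
After batch 2: Beta(29.39+29, 22.10+6) = Beta(58.39, 28.10).
Mode of Beta(a,b) for a,b>1 is (a−1)/(a+b−2) = 57.39/84.49 = 0.6793.

0.6793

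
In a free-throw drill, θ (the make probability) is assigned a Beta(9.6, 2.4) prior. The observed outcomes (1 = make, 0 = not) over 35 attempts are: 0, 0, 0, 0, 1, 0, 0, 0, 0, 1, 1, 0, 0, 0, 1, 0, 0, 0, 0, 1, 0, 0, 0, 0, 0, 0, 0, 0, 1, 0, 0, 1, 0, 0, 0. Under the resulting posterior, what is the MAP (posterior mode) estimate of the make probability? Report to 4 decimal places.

The Beta prior is conjugate to a Binomial/Bernoulli likelihood; the update adds successes to α and failures to β.
Posterior: Beta(α+k, β+n−k) = Beta(9.6+7, 2.4+28) = Beta(16.6, 30.4).
Mode of Beta(a,b) for a,b>1 is (a−1)/(a+b−2) = 15.6/45.0 = 0.3467.

0.3467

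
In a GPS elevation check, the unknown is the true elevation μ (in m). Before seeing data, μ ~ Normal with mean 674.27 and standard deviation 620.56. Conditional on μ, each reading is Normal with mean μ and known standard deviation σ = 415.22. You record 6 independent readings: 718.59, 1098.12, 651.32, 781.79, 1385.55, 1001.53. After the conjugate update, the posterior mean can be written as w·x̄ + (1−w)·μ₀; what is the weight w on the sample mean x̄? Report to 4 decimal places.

For Normal data with known variance σ², a Normal(μ₀, σ₀²) prior on μ is conjugate. Posterior precision = 1/σ₀² + n/σ²; posterior mean is the precision-weighted average of μ₀ and x̄.
σ₀² = 620.56² = 385094.7136, σ² = 415.22² = 172407.6484. Prior precision 1/σ₀² = 1/385094.7136; data precision n/σ² = 6/172407.6484.
w = (n/σ²)/(1/σ₀² + n/σ²) = n·σ₀²/(σ² + n·σ₀²) = 6·385094.7136/(172407.6484 + 6·385094.7136) = 2310568.2816/2482975.93 = 0.9306.

0.9306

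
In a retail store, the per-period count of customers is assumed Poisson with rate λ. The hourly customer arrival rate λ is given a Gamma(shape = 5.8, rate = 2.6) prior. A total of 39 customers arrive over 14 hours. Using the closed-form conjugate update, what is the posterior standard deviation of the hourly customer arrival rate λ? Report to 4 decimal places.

0.4032

With a Gamma(shape α, rate β) prior, the Poisson likelihood is conjugate: the posterior is Gamma(α + ΣXᵢ, β + n).
Posterior: Gamma(α+S, β+n) = Gamma(5.8+39, 2.6+14) = Gamma(44.8, 16.6).
SD = √α/β = √44.8/16.6 = 0.4032.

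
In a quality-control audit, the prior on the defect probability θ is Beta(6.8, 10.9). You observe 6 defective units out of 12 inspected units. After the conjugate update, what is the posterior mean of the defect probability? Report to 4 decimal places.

0.4310

The Beta prior is conjugate to a Binomial/Bernoulli likelihood; the update adds successes to α and failures to β.
Posterior: Beta(α+k, β+n−k) = Beta(6.8+6, 10.9+6) = Beta(12.8, 16.9).
Posterior mean = α/(α+β) = 12.8/29.7 = 0.4310.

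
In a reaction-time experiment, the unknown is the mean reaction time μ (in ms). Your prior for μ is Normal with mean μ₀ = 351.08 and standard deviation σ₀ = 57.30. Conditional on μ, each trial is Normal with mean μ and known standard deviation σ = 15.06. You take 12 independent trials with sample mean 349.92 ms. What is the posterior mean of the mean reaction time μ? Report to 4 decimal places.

For Normal data with known variance σ², a Normal(μ₀, σ₀²) prior on μ is conjugate. Posterior precision = 1/σ₀² + n/σ²; posterior mean is the precision-weighted average of μ₀ and x̄.
n·x̄ = 12·349.92 = 4199.04.
σ₀² = 57.30² = 3283.29, σ² = 15.06² = 226.8036; σ² + n·σ₀² = 226.8036 + 12·3283.29 = 39626.2836.
Posterior mean = (μ₀/σ₀² + n·x̄/σ²)/(1/σ₀² + n/σ²) = (σ²·μ₀ + σ₀²·n·x̄)/(σ² + n·σ₀²) = (226.8036·351.08 + 3283.29·4199.04)/39626.2836 = 13866292.249488/39626.2836 = 349.9266.

349.9266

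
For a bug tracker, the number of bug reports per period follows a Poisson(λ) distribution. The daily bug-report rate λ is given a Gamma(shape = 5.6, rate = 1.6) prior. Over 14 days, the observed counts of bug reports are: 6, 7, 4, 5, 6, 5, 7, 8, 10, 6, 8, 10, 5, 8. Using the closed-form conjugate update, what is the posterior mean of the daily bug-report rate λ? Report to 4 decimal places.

6.4487

With a Gamma(shape α, rate β) prior, the Poisson likelihood is conjugate: the posterior is Gamma(α + ΣXᵢ, β + n).
Sum of counts S = 95 over n = 14 days.
Posterior: Gamma(α+S, β+n) = Gamma(5.6+95, 1.6+14) = Gamma(100.6, 15.6).
Posterior mean = α/β = 100.6/15.6 = 6.4487.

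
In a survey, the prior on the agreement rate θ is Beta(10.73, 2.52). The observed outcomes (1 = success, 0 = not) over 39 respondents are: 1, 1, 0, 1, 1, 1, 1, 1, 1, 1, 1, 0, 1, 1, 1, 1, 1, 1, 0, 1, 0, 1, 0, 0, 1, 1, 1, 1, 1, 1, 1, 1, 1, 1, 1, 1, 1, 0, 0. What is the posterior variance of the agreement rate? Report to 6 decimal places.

0.003020

The Beta prior is conjugate to a Binomial/Bernoulli likelihood; the update adds successes to α and failures to β.
Posterior: Beta(α+k, β+n−k) = Beta(10.73+31, 2.52+8) = Beta(41.73, 10.52).
Var = αβ/((α+β)²(α+β+1)) = 41.73·10.52/(52.25²·53.25) = 0.003020.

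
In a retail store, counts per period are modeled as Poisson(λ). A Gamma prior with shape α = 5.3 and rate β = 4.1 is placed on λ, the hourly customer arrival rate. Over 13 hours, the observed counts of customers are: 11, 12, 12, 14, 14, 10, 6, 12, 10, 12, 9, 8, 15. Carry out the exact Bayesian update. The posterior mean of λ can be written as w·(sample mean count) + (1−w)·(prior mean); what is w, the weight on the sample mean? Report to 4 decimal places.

With a Gamma(shape α, rate β) prior, the Poisson likelihood is conjugate: the posterior is Gamma(α + ΣXᵢ, β + n).
Posterior mean = (α₀+S)/(β₀+n) = [n/(β₀+n)]·(S/n) + [β₀/(β₀+n)]·(α₀/β₀), so only n and β₀ enter the weight.
Weight on data w = n/(β₀+n) = 13/(4.1+13) = 13/17.1 = 0.7602.

0.7602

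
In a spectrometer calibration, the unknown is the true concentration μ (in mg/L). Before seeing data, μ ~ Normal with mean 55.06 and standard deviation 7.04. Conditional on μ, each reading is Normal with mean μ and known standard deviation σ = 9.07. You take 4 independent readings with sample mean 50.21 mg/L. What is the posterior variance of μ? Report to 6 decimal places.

14.534816

For Normal data with known variance σ², a Normal(μ₀, σ₀²) prior on μ is conjugate. Posterior precision = 1/σ₀² + n/σ²; posterior mean is the precision-weighted average of μ₀ and x̄.
σ₀² = 7.04² = 49.5616, σ² = 9.07² = 82.2649; σ² + n·σ₀² = 82.2649 + 4·49.5616 = 280.5113.
Posterior precision = 1/σ₀² + n/σ² = 1/49.5616 + 4/82.2649 = (σ² + n·σ₀²)/(σ₀²σ²) = 280.5113/(49.5616·82.2649); posterior variance σₙ² = σ₀²σ²/(σ² + n·σ₀²) = 49.5616·82.2649/280.5113 = 14.534816.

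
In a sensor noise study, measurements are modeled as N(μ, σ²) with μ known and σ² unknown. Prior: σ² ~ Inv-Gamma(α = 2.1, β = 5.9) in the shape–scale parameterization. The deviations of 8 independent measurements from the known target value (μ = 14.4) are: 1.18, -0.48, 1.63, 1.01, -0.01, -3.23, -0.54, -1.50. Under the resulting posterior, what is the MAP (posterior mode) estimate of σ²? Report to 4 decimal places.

With known mean μ and an Inverse-Gamma(α, β) prior on σ², the Normal likelihood is conjugate: posterior is Inv-Gamma(α + n/2, β + Σ(xᵢ−μ)²/2).
Σ(xᵢ−μ)² = (1.18)² + (-0.48)² + (1.63)² + (1.01)² + (-0.01)² + (-3.23)² + (-0.54)² + (-1.50)² = 18.2744.
Posterior: Inv-Gamma(2.1 + 8/2, 5.9 + 18.2744/2) = Inv-Gamma(6.10, 15.03720).
Mode = β/(α+1) = 15.03720/7.10 = 2.1179.

2.1179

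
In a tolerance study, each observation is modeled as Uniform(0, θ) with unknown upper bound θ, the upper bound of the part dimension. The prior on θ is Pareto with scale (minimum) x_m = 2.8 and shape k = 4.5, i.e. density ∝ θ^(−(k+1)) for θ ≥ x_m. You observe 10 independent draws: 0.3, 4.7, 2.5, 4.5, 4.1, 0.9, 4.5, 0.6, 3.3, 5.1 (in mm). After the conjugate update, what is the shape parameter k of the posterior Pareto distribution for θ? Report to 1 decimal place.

A Pareto(scale x_m, shape k) prior on the upper bound θ of Uniform(0, θ) is conjugate: posterior is Pareto(max(x_m, max xᵢ), k + n).
Sample maximum = 5.1; prior scale x_m = 2.8 → posterior scale = max = 5.1.
Posterior shape = 4.5 + 10 = 14.5.
Posterior shape k = 14.5.

14.5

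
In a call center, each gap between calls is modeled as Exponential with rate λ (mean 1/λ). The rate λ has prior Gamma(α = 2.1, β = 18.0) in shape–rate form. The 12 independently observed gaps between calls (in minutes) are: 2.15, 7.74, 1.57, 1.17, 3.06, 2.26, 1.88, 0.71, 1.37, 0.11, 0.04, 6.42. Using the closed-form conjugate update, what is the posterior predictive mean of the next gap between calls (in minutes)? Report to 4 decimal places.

3.5481

With a Gamma(shape α, rate β) prior on the exponential rate λ, the posterior after n observations with total T = Σxᵢ is Gamma(α+n, β+T).
Sum of observations T = 28.48 minutes; n = 12.
Posterior: Gamma(2.1+12, 18.0+28.48) = Gamma(14.1, 46.48).
The predictive distribution for the next observation is Lomax; its mean is β/(α−1) = 46.48/13.1 = 3.5481.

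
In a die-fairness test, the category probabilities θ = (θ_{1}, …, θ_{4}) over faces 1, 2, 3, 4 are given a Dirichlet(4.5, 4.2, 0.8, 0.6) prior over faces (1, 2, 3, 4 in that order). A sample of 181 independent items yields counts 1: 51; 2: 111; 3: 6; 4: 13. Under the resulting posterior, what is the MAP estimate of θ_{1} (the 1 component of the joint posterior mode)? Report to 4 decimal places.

The Dirichlet prior is conjugate to the Multinomial likelihood: each posterior αⱼ = prior αⱼ + observed count nⱼ.
Posterior concentration: (55.5, 115.2, 6.8, 13.6), total = 191.1.
Joint mode component: (α_{1}−1)/(Σα−K) = 54.5/187.1 = 0.2913.

0.2913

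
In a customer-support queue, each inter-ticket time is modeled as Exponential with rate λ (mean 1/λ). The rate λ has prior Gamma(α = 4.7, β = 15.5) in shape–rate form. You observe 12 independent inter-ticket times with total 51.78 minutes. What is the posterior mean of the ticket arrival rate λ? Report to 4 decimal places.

With a Gamma(shape α, rate β) prior on the exponential rate λ, the posterior after n observations with total T = Σxᵢ is Gamma(α+n, β+T).
Posterior: Gamma(4.7+12, 15.5+51.78) = Gamma(16.7, 67.28).
Posterior mean of λ = α/β = 16.7/67.28 = 0.2482.

0.2482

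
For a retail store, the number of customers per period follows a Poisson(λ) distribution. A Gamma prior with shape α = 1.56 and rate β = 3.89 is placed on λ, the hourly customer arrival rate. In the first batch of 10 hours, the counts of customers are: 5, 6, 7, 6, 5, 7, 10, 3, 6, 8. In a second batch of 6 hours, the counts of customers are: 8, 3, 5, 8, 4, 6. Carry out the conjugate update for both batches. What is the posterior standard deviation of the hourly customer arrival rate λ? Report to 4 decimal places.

With a Gamma(shape α, rate β) prior, the Poisson likelihood is conjugate: the posterior is Gamma(α + ΣXᵢ, β + n).
Batch 1: sum of counts S = 63 over n = 10 hours.
After batch 1: Gamma(α+S, β+n) = Gamma(1.56+63, 3.89+10) = Gamma(64.56, 13.89).
Batch 2: sum of counts S = 34 over n = 6 hours.
After batch 2: Gamma(α+S, β+n) = Gamma(64.56+34, 13.89+6) = Gamma(98.56, 19.89).
SD = √α/β = √98.56/19.89 = 0.4991.

0.4991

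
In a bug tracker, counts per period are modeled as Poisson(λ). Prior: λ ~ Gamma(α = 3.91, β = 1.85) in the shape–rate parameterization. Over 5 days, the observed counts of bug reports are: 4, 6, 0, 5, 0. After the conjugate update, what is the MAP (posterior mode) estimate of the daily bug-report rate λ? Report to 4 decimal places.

With a Gamma(shape α, rate β) prior, the Poisson likelihood is conjugate: the posterior is Gamma(α + ΣXᵢ, β + n).
Sum of counts S = 15 over n = 5 days.
Posterior: Gamma(α+S, β+n) = Gamma(3.91+15, 1.85+5) = Gamma(18.91, 6.85).
Mode of Gamma(α,β) for α≥1 is (α−1)/β = 17.91/6.85 = 2.6146.

2.6146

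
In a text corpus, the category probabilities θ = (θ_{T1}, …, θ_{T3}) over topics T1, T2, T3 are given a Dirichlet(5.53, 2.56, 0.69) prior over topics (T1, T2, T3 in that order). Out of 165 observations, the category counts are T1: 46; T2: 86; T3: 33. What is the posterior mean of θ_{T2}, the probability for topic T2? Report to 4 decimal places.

0.5096

The Dirichlet prior is conjugate to the Multinomial likelihood: each posterior αⱼ = prior αⱼ + observed count nⱼ.
Posterior concentration: (51.53, 88.56, 33.69), total = 173.78.
E[θ_{T2}|data] = α_{T2}/Σα = 88.56/173.78 = 0.5096.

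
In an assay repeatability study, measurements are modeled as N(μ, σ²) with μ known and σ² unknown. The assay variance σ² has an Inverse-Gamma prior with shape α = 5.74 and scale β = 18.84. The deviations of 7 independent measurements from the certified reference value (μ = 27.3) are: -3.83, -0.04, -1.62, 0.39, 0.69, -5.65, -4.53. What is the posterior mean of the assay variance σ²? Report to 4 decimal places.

6.5562

With known mean μ and an Inverse-Gamma(α, β) prior on σ², the Normal likelihood is conjugate: posterior is Inv-Gamma(α + n/2, β + Σ(xᵢ−μ)²/2).
Σ(xᵢ−μ)² = (-3.83)² + (-0.04)² + (-1.62)² + (0.39)² + (0.69)² + (-5.65)² + (-4.53)² = 70.3665.
Posterior: Inv-Gamma(5.74 + 7/2, 18.84 + 70.3665/2) = Inv-Gamma(9.24, 54.02325).
E[σ²|data] = β/(α−1) = 54.02325/8.24 = 6.5562.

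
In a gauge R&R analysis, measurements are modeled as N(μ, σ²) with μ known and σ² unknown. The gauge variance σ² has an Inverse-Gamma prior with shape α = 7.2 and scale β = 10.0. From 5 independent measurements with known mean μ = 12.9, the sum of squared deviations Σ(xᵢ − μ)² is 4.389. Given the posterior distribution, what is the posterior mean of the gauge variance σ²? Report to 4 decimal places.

1.4017

With known mean μ and an Inverse-Gamma(α, β) prior on σ², the Normal likelihood is conjugate: posterior is Inv-Gamma(α + n/2, β + Σ(xᵢ−μ)²/2).
Posterior: Inv-Gamma(7.2 + 5/2, 10.0 + 4.389/2) = Inv-Gamma(9.70, 12.1945).
E[σ²|data] = β/(α−1) = 12.1945/8.70 = 1.4017.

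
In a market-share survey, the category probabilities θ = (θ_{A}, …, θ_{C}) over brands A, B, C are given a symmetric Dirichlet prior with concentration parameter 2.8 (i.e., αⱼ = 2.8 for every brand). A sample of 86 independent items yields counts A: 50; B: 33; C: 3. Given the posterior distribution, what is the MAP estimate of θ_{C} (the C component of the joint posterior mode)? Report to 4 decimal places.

The Dirichlet prior is conjugate to the Multinomial likelihood: each posterior αⱼ = prior αⱼ + observed count nⱼ.
Posterior concentration: (52.8, 35.8, 5.8), total = 94.4.
Joint mode component: (α_{C}−1)/(Σα−K) = 4.8/91.4 = 0.0525.

0.0525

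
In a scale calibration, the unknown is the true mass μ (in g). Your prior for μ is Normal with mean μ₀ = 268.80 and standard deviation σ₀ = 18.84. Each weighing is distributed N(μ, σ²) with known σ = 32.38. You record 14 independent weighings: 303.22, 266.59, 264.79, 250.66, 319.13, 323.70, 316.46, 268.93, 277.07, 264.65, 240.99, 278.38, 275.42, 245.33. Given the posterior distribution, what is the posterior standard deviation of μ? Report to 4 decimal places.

For Normal data with known variance σ², a Normal(μ₀, σ₀²) prior on μ is conjugate. Posterior precision = 1/σ₀² + n/σ²; posterior mean is the precision-weighted average of μ₀ and x̄.
σ₀² = 18.84² = 354.9456, σ² = 32.38² = 1048.4644; σ² + n·σ₀² = 1048.4644 + 14·354.9456 = 6017.7028.
Posterior precision = 1/σ₀² + n/σ² = 1/354.9456 + 14/1048.4644 = (σ² + n·σ₀²)/(σ₀²σ²) = 6017.7028/(354.9456·1048.4644); posterior variance σₙ² = σ₀²σ²/(σ² + n·σ₀²) = 354.9456·1048.4644/6017.7028 = 61.842174.
Posterior SD = √σₙ² = √(354.9456·1048.4644/6017.7028) = 7.8640.

7.8640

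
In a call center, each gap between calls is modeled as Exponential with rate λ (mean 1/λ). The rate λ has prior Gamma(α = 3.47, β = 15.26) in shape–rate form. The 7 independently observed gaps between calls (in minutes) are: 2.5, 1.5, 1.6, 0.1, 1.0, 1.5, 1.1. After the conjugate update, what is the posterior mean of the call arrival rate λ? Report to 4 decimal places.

With a Gamma(shape α, rate β) prior on the exponential rate λ, the posterior after n observations with total T = Σxᵢ is Gamma(α+n, β+T).
Sum of observations T = 9.3 minutes; n = 7.
Posterior: Gamma(3.47+7, 15.26+9.3) = Gamma(10.47, 24.56).
Posterior mean of λ = α/β = 10.47/24.56 = 0.4263.

0.4263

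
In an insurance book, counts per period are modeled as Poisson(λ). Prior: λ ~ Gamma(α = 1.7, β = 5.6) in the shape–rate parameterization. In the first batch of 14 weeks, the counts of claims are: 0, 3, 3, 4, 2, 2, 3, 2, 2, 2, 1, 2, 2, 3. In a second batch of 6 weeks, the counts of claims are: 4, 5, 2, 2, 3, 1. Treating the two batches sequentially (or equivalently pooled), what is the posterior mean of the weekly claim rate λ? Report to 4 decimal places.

With a Gamma(shape α, rate β) prior, the Poisson likelihood is conjugate: the posterior is Gamma(α + ΣXᵢ, β + n).
Batch 1: sum of counts S = 31 over n = 14 weeks.
After batch 1: Gamma(α+S, β+n) = Gamma(1.7+31, 5.6+14) = Gamma(32.7, 19.6).
Batch 2: sum of counts S = 17 over n = 6 weeks.
After batch 2: Gamma(α+S, β+n) = Gamma(32.7+17, 19.6+6) = Gamma(49.7, 25.6).
Posterior mean = α/β = 49.7/25.6 = 1.9414.

1.9414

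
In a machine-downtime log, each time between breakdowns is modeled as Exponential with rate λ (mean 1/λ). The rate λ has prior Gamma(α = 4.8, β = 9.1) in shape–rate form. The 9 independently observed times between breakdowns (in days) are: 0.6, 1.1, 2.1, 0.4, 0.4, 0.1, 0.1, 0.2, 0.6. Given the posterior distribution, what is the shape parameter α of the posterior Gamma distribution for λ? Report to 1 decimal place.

With a Gamma(shape α, rate β) prior on the exponential rate λ, the posterior after n observations with total T = Σxᵢ is Gamma(α+n, β+T).
Sum of observations T = 5.6 days; n = 9.
Posterior: Gamma(4.8+9, 9.1+5.6) = Gamma(13.8, 14.7).
Posterior α = 13.8.

13.8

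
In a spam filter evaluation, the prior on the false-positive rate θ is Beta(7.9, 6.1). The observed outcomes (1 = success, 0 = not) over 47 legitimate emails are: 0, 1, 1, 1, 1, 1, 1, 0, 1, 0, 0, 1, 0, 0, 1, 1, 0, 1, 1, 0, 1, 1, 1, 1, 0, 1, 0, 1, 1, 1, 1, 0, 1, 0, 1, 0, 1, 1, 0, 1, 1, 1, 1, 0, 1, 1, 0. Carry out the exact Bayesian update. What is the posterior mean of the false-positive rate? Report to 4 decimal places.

The Beta prior is conjugate to a Binomial/Bernoulli likelihood; the update adds successes to α and failures to β.
Posterior: Beta(α+k, β+n−k) = Beta(7.9+31, 6.1+16) = Beta(38.9, 22.1).
Posterior mean = α/(α+β) = 38.9/61.0 = 0.6377.

0.6377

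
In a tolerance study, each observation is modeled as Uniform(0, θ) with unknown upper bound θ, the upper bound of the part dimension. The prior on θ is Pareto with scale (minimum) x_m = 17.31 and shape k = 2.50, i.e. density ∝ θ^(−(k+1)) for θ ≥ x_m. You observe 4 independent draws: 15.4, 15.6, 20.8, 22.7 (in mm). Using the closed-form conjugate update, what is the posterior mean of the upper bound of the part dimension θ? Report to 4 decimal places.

A Pareto(scale x_m, shape k) prior on the upper bound θ of Uniform(0, θ) is conjugate: posterior is Pareto(max(x_m, max xᵢ), k + n).
Sample maximum = 22.7; prior scale x_m = 17.31 → posterior scale = max = 22.70.
Posterior shape = 2.50 + 4 = 6.50.
E[θ|data] = k·x_m/(k−1) = 6.50·22.70/5.50 = 26.8273.

26.8273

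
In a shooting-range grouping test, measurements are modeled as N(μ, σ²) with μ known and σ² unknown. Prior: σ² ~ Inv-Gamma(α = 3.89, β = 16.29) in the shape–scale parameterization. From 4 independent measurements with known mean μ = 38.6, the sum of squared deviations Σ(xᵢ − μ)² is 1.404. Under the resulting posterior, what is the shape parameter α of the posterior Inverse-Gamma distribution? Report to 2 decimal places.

With known mean μ and an Inverse-Gamma(α, β) prior on σ², the Normal likelihood is conjugate: posterior is Inv-Gamma(α + n/2, β + Σ(xᵢ−μ)²/2).
Posterior: Inv-Gamma(3.89 + 4/2, 16.29 + 1.404/2) = Inv-Gamma(5.89, 16.9920).
Posterior α = 5.89.

5.89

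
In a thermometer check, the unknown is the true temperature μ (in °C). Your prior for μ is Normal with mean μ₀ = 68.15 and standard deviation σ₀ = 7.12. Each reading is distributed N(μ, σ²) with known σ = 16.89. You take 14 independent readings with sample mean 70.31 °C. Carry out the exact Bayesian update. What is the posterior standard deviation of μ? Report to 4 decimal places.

3.8124

For Normal data with known variance σ², a Normal(μ₀, σ₀²) prior on μ is conjugate. Posterior precision = 1/σ₀² + n/σ²; posterior mean is the precision-weighted average of μ₀ and x̄.
σ₀² = 7.12² = 50.6944, σ² = 16.89² = 285.2721; σ² + n·σ₀² = 285.2721 + 14·50.6944 = 994.9937.
Posterior precision = 1/σ₀² + n/σ² = 1/50.6944 + 14/285.2721 = (σ² + n·σ₀²)/(σ₀²σ²) = 994.9937/(50.6944·285.2721); posterior variance σₙ² = σ₀²σ²/(σ² + n·σ₀²) = 50.6944·285.2721/994.9937 = 14.534462.
Posterior SD = √σₙ² = √(50.6944·285.2721/994.9937) = 3.8124.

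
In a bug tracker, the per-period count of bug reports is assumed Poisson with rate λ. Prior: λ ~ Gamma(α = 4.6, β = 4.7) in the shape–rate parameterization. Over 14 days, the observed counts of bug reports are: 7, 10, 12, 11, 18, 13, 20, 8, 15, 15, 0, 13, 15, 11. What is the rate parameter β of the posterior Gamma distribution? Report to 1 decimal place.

18.7

With a Gamma(shape α, rate β) prior, the Poisson likelihood is conjugate: the posterior is Gamma(α + ΣXᵢ, β + n).
Sum of counts S = 168 over n = 14 days.
Posterior: Gamma(α+S, β+n) = Gamma(4.6+168, 4.7+14) = Gamma(172.6, 18.7).
Posterior β = 18.7.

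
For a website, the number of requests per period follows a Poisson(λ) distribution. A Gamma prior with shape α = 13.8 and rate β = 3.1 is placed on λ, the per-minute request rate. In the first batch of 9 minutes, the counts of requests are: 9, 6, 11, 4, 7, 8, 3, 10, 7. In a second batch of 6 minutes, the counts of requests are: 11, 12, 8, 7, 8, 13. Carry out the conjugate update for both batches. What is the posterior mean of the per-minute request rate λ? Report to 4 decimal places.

7.6133

With a Gamma(shape α, rate β) prior, the Poisson likelihood is conjugate: the posterior is Gamma(α + ΣXᵢ, β + n).
Batch 1: sum of counts S = 65 over n = 9 minutes.
After batch 1: Gamma(α+S, β+n) = Gamma(13.8+65, 3.1+9) = Gamma(78.8, 12.1).
Batch 2: sum of counts S = 59 over n = 6 minutes.
After batch 2: Gamma(α+S, β+n) = Gamma(78.8+59, 12.1+6) = Gamma(137.8, 18.1).
Posterior mean = α/β = 137.8/18.1 = 7.6133.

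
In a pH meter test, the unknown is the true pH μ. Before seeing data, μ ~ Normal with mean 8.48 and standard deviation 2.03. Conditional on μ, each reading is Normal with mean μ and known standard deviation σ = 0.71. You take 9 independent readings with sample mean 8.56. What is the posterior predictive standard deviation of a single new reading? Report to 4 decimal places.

0.7479

For Normal data with known variance σ², a Normal(μ₀, σ₀²) prior on μ is conjugate. Posterior precision = 1/σ₀² + n/σ²; posterior mean is the precision-weighted average of μ₀ and x̄.
σ₀² = 2.03² = 4.1209, σ² = 0.71² = 0.5041; σ² + n·σ₀² = 0.5041 + 9·4.1209 = 37.5922.
Posterior precision = 1/σ₀² + n/σ² = 1/4.1209 + 9/0.5041 = (σ² + n·σ₀²)/(σ₀²σ²) = 37.5922/(4.1209·0.5041); posterior variance σₙ² = σ₀²σ²/(σ² + n·σ₀²) = 4.1209·0.5041/37.5922 = 0.055260.
Predictive variance for one new observation = σₙ² + σ² = 4.1209·0.5041/37.5922 + 0.5041 = σ²·(σ₀² + 37.5922)/37.5922 = 0.5041·41.7131/37.5922 = 0.559360; SD = √(0.5041·41.7131/37.5922) = 0.7479.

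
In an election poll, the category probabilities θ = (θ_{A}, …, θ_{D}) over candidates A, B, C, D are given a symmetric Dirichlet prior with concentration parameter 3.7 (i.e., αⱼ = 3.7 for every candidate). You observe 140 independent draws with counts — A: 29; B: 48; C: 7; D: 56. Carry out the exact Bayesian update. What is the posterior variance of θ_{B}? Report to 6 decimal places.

0.001428

The Dirichlet prior is conjugate to the Multinomial likelihood: each posterior αⱼ = prior αⱼ + observed count nⱼ.
Posterior concentration: (32.7, 51.7, 10.7, 59.7), total = 154.8.
Var[θ_j] = α_j(Σα−α_j)/((Σα)²(Σα+1)) = 51.7·103.1/(154.8²·155.8) = 0.001428.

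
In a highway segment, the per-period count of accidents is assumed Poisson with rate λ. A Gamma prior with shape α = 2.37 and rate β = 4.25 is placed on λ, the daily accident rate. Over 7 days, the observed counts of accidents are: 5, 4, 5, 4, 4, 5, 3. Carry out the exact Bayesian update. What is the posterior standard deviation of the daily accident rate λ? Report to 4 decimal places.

0.5057

With a Gamma(shape α, rate β) prior, the Poisson likelihood is conjugate: the posterior is Gamma(α + ΣXᵢ, β + n).
Sum of counts S = 30 over n = 7 days.
Posterior: Gamma(α+S, β+n) = Gamma(2.37+30, 4.25+7) = Gamma(32.37, 11.25).
SD = √α/β = √32.37/11.25 = 0.5057.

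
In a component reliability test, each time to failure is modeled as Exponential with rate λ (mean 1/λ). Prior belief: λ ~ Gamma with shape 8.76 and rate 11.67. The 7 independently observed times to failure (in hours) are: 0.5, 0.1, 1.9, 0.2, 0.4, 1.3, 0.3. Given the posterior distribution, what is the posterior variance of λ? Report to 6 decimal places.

With a Gamma(shape α, rate β) prior on the exponential rate λ, the posterior after n observations with total T = Σxᵢ is Gamma(α+n, β+T).
Sum of observations T = 4.7 hours; n = 7.
Posterior: Gamma(8.76+7, 11.67+4.7) = Gamma(15.76, 16.37).
Var = α/β² = 0.058811.

0.058811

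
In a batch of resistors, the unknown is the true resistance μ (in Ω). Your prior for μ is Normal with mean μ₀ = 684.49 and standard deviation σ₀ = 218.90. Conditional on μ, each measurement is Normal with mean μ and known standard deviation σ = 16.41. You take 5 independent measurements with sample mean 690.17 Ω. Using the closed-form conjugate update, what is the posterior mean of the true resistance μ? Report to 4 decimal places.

For Normal data with known variance σ², a Normal(μ₀, σ₀²) prior on μ is conjugate. Posterior precision = 1/σ₀² + n/σ²; posterior mean is the precision-weighted average of μ₀ and x̄.
n·x̄ = 5·690.17 = 3450.85.
σ₀² = 218.90² = 47917.21, σ² = 16.41² = 269.2881; σ² + n·σ₀² = 269.2881 + 5·47917.21 = 239855.3381.
Posterior mean = (μ₀/σ₀² + n·x̄/σ²)/(1/σ₀² + n/σ²) = (σ²·μ₀ + σ₀²·n·x̄)/(σ² + n·σ₀²) = (269.2881·684.49 + 47917.21·3450.85)/239855.3381 = 165539429.140069/239855.3381 = 690.1636.

690.1636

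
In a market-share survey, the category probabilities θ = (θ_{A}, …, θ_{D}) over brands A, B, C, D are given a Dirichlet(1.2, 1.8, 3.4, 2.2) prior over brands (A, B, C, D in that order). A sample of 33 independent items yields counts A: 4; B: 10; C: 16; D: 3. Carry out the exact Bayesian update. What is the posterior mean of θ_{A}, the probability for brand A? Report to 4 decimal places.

The Dirichlet prior is conjugate to the Multinomial likelihood: each posterior αⱼ = prior αⱼ + observed count nⱼ.
Posterior concentration: (5.2, 11.8, 19.4, 5.2), total = 41.6.
E[θ_{A}|data] = α_{A}/Σα = 5.2/41.6 = 0.1250.

0.1250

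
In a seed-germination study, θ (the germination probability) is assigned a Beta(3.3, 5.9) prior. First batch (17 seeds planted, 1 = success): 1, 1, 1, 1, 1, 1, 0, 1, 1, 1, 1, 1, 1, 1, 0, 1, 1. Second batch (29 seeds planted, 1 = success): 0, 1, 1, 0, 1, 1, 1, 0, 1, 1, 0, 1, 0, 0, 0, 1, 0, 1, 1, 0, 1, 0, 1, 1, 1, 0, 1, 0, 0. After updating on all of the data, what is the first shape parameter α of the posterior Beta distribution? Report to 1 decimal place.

The Beta prior is conjugate to a Binomial/Bernoulli likelihood; the update adds successes to α and failures to β.
After batch 1: Beta(3.3+15, 5.9+2) = Beta(18.3, 7.9).
After batch 2: Beta(18.3+16, 7.9+13) = Beta(34.3, 20.9).
Posterior α = 34.3.

34.3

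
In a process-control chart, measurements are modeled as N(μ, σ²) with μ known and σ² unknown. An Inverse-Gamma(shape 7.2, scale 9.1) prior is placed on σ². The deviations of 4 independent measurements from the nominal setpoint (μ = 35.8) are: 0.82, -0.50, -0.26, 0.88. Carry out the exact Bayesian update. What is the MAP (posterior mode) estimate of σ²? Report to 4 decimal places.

0.9786

With known mean μ and an Inverse-Gamma(α, β) prior on σ², the Normal likelihood is conjugate: posterior is Inv-Gamma(α + n/2, β + Σ(xᵢ−μ)²/2).
Σ(xᵢ−μ)² = (0.82)² + (-0.50)² + (-0.26)² + (0.88)² = 1.7644.
Posterior: Inv-Gamma(7.2 + 4/2, 9.1 + 1.7644/2) = Inv-Gamma(9.20, 9.98220).
Mode = β/(α+1) = 9.98220/10.20 = 0.9786.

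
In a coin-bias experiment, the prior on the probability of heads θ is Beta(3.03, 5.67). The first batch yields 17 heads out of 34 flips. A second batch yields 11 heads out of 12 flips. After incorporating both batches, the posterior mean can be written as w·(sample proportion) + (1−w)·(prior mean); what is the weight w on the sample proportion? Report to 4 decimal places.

0.8410

The Beta prior is conjugate to a Binomial/Bernoulli likelihood; the update adds successes to α and failures to β.
Total number of flips: n = 34 + 12 = 46.
Posterior mean = (α₀+k)/(α₀+β₀+n) = [n/(α₀+β₀+n)]·(k/n) + [(α₀+β₀)/(α₀+β₀+n)]·α₀/(α₀+β₀), so only n and the prior enter the weight.
The weight on the data is w = n/(α₀+β₀+n) = 46/(3.03+5.67+46) = 46/54.70 = 0.8410.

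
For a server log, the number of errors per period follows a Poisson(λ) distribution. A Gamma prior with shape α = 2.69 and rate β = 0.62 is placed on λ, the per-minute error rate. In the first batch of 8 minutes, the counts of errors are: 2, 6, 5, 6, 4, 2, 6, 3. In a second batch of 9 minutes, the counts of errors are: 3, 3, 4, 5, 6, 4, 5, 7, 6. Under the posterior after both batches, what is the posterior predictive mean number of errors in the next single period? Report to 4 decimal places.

With a Gamma(shape α, rate β) prior, the Poisson likelihood is conjugate: the posterior is Gamma(α + ΣXᵢ, β + n).
Batch 1: sum of counts S = 34 over n = 8 minutes.
After batch 1: Gamma(α+S, β+n) = Gamma(2.69+34, 0.62+8) = Gamma(36.69, 8.62).
Batch 2: sum of counts S = 43 over n = 9 minutes.
After batch 2: Gamma(α+S, β+n) = Gamma(36.69+43, 8.62+9) = Gamma(79.69, 17.62).
The predictive distribution for one future period is NegBinom with mean α/β = 4.5227.

4.5227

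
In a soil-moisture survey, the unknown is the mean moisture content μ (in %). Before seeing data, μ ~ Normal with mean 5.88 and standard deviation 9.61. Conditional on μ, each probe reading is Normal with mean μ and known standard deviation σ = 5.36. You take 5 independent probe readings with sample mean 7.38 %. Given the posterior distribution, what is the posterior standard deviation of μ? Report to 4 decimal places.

For Normal data with known variance σ², a Normal(μ₀, σ₀²) prior on μ is conjugate. Posterior precision = 1/σ₀² + n/σ²; posterior mean is the precision-weighted average of μ₀ and x̄.
σ₀² = 9.61² = 92.3521, σ² = 5.36² = 28.7296; σ² + n·σ₀² = 28.7296 + 5·92.3521 = 490.4901.
Posterior precision = 1/σ₀² + n/σ² = 1/92.3521 + 5/28.7296 = (σ² + n·σ₀²)/(σ₀²σ²) = 490.4901/(92.3521·28.7296); posterior variance σₙ² = σ₀²σ²/(σ² + n·σ₀²) = 92.3521·28.7296/490.4901 = 5.409363.
Posterior SD = √σₙ² = √(92.3521·28.7296/490.4901) = 2.3258.

2.3258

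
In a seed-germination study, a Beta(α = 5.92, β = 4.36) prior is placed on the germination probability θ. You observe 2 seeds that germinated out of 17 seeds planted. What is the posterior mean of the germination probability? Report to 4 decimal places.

The Beta prior is conjugate to a Binomial/Bernoulli likelihood; the update adds successes to α and failures to β.
Posterior: Beta(α+k, β+n−k) = Beta(5.92+2, 4.36+15) = Beta(7.92, 19.36).
Posterior mean = α/(α+β) = 7.92/27.28 = 0.2903.

0.2903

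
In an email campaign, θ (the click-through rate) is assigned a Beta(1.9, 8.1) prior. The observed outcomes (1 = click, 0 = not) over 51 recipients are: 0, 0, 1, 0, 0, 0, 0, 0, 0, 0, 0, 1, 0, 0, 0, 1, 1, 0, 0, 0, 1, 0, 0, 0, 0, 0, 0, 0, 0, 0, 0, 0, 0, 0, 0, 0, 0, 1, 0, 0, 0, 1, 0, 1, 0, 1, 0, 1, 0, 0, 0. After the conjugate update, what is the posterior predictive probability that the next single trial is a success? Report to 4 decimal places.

0.1951

The Beta prior is conjugate to a Binomial/Bernoulli likelihood; the update adds successes to α and failures to β.
Posterior: Beta(α+k, β+n−k) = Beta(1.9+10, 8.1+41) = Beta(11.9, 49.1).
For a single future Bernoulli trial, P(success | data) = α/(α+β) = 0.1951.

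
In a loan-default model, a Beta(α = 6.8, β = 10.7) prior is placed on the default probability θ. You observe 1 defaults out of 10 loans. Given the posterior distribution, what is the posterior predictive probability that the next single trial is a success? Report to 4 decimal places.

0.2836

The Beta prior is conjugate to a Binomial/Bernoulli likelihood; the update adds successes to α and failures to β.
Posterior: Beta(α+k, β+n−k) = Beta(6.8+1, 10.7+9) = Beta(7.8, 19.7).
For a single future Bernoulli trial, P(success | data) = α/(α+β) = 0.2836.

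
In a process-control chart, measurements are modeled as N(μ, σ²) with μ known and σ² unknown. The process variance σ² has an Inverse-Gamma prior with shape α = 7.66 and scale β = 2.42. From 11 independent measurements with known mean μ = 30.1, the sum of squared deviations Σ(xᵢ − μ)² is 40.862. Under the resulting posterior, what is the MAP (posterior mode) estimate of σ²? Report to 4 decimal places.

With known mean μ and an Inverse-Gamma(α, β) prior on σ², the Normal likelihood is conjugate: posterior is Inv-Gamma(α + n/2, β + Σ(xᵢ−μ)²/2).
Posterior: Inv-Gamma(7.66 + 11/2, 2.42 + 40.862/2) = Inv-Gamma(13.16, 22.8510).
Mode = β/(α+1) = 22.8510/14.16 = 1.6138.

1.6138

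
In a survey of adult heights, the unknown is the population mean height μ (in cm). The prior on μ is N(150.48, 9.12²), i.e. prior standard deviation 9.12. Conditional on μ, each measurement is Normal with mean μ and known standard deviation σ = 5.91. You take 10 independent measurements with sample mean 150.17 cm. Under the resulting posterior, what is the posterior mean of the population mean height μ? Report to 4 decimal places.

For Normal data with known variance σ², a Normal(μ₀, σ₀²) prior on μ is conjugate. Posterior precision = 1/σ₀² + n/σ²; posterior mean is the precision-weighted average of μ₀ and x̄.
n·x̄ = 10·150.17 = 1501.7.
σ₀² = 9.12² = 83.1744, σ² = 5.91² = 34.9281; σ² + n·σ₀² = 34.9281 + 10·83.1744 = 866.6721.
Posterior mean = (μ₀/σ₀² + n·x̄/σ²)/(1/σ₀² + n/σ²) = (σ²·μ₀ + σ₀²·n·x̄)/(σ² + n·σ₀²) = (34.9281·150.48 + 83.1744·1501.7)/866.6721 = 130158.976968/866.6721 = 150.1825.

150.1825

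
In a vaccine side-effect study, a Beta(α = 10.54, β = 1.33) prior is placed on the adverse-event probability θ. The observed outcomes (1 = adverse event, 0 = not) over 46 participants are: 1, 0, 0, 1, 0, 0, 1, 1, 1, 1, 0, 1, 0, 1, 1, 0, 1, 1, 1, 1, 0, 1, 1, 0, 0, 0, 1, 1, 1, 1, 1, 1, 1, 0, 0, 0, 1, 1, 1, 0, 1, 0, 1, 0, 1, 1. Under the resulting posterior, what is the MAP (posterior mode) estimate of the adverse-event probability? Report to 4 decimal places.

0.6898

The Beta prior is conjugate to a Binomial/Bernoulli likelihood; the update adds successes to α and failures to β.
Posterior: Beta(α+k, β+n−k) = Beta(10.54+29, 1.33+17) = Beta(39.54, 18.33).
Mode of Beta(a,b) for a,b>1 is (a−1)/(a+b−2) = 38.54/55.87 = 0.6898.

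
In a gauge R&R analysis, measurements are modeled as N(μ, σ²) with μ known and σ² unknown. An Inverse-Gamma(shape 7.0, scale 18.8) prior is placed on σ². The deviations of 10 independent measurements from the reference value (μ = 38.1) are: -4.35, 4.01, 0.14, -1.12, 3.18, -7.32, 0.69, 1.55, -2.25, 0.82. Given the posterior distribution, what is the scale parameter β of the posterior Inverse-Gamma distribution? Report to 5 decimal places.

73.09245

With known mean μ and an Inverse-Gamma(α, β) prior on σ², the Normal likelihood is conjugate: posterior is Inv-Gamma(α + n/2, β + Σ(xᵢ−μ)²/2).
Σ(xᵢ−μ)² = (-4.35)² + (4.01)² + (0.14)² + (-1.12)² + (3.18)² + (-7.32)² + (0.69)² + (1.55)² + (-2.25)² + (0.82)² = 108.5849.
Posterior: Inv-Gamma(7.0 + 10/2, 18.8 + 108.5849/2) = Inv-Gamma(12.00, 73.09245).
Posterior β = 73.09245.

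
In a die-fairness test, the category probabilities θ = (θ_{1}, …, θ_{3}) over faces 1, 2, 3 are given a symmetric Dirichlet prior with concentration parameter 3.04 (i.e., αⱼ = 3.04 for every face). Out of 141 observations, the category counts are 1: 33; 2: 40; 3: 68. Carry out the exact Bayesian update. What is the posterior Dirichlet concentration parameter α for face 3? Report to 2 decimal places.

The Dirichlet prior is conjugate to the Multinomial likelihood: each posterior αⱼ = prior αⱼ + observed count nⱼ.
Posterior concentration: (36.04, 43.04, 71.04), total = 150.12.
α_{3} = 3.04 + 68 = 71.04.

71.04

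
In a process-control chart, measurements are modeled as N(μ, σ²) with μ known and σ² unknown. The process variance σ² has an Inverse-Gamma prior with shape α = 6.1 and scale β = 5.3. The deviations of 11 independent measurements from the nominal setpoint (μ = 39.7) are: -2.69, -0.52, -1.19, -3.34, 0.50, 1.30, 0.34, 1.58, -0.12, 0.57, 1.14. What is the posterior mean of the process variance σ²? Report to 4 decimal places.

1.7391

With known mean μ and an Inverse-Gamma(α, β) prior on σ², the Normal likelihood is conjugate: posterior is Inv-Gamma(α + n/2, β + Σ(xᵢ−μ)²/2).
Σ(xᵢ−μ)² = (-2.69)² + (-0.52)² + (-1.19)² + (-3.34)² + (0.50)² + (1.30)² + (0.34)² + (1.58)² + (-0.12)² + (0.57)² + (1.14)² = 26.2691.
Posterior: Inv-Gamma(6.1 + 11/2, 5.3 + 26.2691/2) = Inv-Gamma(11.60, 18.43455).
E[σ²|data] = β/(α−1) = 18.43455/10.60 = 1.7391.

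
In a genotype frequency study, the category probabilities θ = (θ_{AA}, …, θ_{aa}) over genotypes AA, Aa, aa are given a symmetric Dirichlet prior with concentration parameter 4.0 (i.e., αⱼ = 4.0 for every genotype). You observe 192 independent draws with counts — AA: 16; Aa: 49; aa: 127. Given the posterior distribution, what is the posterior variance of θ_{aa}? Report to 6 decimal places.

The Dirichlet prior is conjugate to the Multinomial likelihood: each posterior αⱼ = prior αⱼ + observed count nⱼ.
Posterior concentration: (20.0, 53.0, 131.0), total = 204.0.
Var[θ_j] = α_j(Σα−α_j)/((Σα)²(Σα+1)) = 131.0·73.0/(204.0²·205.0) = 0.001121.

0.001121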